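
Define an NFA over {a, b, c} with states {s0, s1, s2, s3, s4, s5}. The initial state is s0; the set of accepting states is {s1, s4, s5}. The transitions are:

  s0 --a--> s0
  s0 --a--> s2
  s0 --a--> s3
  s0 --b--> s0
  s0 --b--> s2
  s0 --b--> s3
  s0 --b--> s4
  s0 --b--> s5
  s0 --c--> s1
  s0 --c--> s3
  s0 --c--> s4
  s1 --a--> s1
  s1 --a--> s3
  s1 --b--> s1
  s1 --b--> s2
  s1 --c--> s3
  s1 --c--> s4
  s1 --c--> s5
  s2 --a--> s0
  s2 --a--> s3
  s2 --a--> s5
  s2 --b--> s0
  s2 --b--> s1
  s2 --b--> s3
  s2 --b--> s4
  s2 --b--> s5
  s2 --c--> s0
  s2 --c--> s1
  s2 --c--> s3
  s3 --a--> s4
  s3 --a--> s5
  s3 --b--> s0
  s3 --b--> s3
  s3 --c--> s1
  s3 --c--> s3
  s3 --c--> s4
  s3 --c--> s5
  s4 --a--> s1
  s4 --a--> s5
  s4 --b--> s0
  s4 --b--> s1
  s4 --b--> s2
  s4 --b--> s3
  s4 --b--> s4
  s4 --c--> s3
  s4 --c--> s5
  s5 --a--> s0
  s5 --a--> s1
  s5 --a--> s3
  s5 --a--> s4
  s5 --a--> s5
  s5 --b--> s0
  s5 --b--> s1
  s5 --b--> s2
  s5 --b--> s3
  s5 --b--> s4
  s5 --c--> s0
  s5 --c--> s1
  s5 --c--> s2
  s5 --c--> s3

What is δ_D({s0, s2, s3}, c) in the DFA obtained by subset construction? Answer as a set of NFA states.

δ(s0,c) = {s1, s3, s4}; δ(s2,c) = {s0, s1, s3}; δ(s3,c) = {s1, s3, s4, s5}.
Union: {s0, s1, s3, s4, s5}.

{s0, s1, s3, s4, s5}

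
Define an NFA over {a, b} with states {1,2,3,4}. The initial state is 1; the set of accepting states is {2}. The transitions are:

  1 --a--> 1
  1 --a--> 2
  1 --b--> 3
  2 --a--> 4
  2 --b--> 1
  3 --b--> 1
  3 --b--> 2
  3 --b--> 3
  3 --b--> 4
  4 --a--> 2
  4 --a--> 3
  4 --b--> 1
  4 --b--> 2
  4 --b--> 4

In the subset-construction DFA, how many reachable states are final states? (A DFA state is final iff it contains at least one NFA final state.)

3

Start state of the DFA: {1}.
{1} --a--> {1,2}  [new]
{1} --b--> {3}  [new]
{1,2} --a--> {1,2,4}  [new]
{1,2} --b--> {1,3}  [new]
{3} --a--> ∅  [new]
{3} --b--> {1,2,3,4}  [new]
{1,2,4} --a--> {1,2,3,4}  [seen]
{1,2,4} --b--> {1,2,3,4}  [seen]
{1,3} --a--> {1,2}  [seen]
{1,3} --b--> {1,2,3,4}  [seen]
∅ --a--> ∅  [seen]
∅ --b--> ∅  [seen]
{1,2,3,4} --a--> {1,2,3,4}  [seen]
{1,2,3,4} --b--> {1,2,3,4}  [seen]
Reachable DFA states: {1}, {1,2}, {3}, {1,2,4}, {1,3}, ∅, {1,2,3,4}.
Accepting DFA states (contain an NFA accepting state): {1,2}, {1,2,4}, {1,2,3,4}.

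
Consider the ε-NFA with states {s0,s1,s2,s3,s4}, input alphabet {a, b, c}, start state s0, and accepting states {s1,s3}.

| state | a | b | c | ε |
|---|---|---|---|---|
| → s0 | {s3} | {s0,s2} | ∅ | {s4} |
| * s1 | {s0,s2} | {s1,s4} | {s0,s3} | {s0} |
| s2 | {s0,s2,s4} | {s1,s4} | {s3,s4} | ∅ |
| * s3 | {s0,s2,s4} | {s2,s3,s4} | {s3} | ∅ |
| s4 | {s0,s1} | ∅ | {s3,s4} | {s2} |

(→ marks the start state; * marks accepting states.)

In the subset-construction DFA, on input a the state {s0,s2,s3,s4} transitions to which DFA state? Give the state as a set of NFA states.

δ(s0,a) = {s3}; δ(s2,a) = {s0,s2,s4}; δ(s3,a) = {s0,s2,s4}; δ(s4,a) = {s0,s1}.
Union: {s0,s1,s2,s3,s4}.

{s0,s1,s2,s3,s4}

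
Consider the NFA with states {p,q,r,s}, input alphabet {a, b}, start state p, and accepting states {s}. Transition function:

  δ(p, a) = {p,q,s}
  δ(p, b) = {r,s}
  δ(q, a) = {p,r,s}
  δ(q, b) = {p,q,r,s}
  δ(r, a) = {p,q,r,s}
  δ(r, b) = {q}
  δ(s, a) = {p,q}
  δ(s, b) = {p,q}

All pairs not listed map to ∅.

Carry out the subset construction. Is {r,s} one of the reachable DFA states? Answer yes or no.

Start state of the DFA: {p}.
{p} --a--> {p,q,s}  [new]
{p} --b--> {r,s}  [new]
{p,q,s} --a--> {p,q,r,s}  [new]
{p,q,s} --b--> {p,q,r,s}  [seen]
{r,s} --a--> {p,q,r,s}  [seen]
{r,s} --b--> {p,q}  [new]
{p,q,r,s} --a--> {p,q,r,s}  [seen]
{p,q,r,s} --b--> {p,q,r,s}  [seen]
{p,q} --a--> {p,q,r,s}  [seen]
{p,q} --b--> {p,q,r,s}  [seen]
Reachable DFA states: {p}, {p,q,s}, {r,s}, {p,q,r,s}, {p,q}.
{r,s} is among them.

yes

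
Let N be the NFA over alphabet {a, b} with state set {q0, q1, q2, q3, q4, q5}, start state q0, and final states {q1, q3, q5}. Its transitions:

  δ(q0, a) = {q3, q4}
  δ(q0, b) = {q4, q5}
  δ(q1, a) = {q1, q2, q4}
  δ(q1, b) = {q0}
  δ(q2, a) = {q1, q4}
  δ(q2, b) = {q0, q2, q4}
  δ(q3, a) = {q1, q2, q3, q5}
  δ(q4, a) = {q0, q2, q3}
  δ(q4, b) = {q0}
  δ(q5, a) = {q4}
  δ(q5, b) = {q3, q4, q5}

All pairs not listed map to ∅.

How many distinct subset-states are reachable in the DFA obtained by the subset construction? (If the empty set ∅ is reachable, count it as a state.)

Start state of the DFA: {q0}.
{q0} --a--> {q3, q4}  [new]
{q0} --b--> {q4, q5}  [new]
{q3, q4} --a--> {q0, q1, q2, q3, q5}  [new]
{q3, q4} --b--> {q0}  [seen]
{q4, q5} --a--> {q0, q2, q3, q4}  [new]
{q4, q5} --b--> {q0, q3, q4, q5}  [new]
{q0, q1, q2, q3, q5} --a--> {q1, q2, q3, q4, q5}  [new]
{q0, q1, q2, q3, q5} --b--> {q0, q2, q3, q4, q5}  [new]
{q0, q2, q3, q4} --a--> {q0, q1, q2, q3, q4, q5}  [new]
{q0, q2, q3, q4} --b--> {q0, q2, q4, q5}  [new]
{q0, q3, q4, q5} --a--> {q0, q1, q2, q3, q4, q5}  [seen]
{q0, q3, q4, q5} --b--> {q0, q3, q4, q5}  [seen]
{q1, q2, q3, q4, q5} --a--> {q0, q1, q2, q3, q4, q5}  [seen]
{q1, q2, q3, q4, q5} --b--> {q0, q2, q3, q4, q5}  [seen]
{q0, q2, q3, q4, q5} --a--> {q0, q1, q2, q3, q4, q5}  [seen]
{q0, q2, q3, q4, q5} --b--> {q0, q2, q3, q4, q5}  [seen]
{q0, q1, q2, q3, q4, q5} --a--> {q0, q1, q2, q3, q4, q5}  [seen]
{q0, q1, q2, q3, q4, q5} --b--> {q0, q2, q3, q4, q5}  [seen]
{q0, q2, q4, q5} --a--> {q0, q1, q2, q3, q4}  [new]
{q0, q2, q4, q5} --b--> {q0, q2, q3, q4, q5}  [seen]
{q0, q1, q2, q3, q4} --a--> {q0, q1, q2, q3, q4, q5}  [seen]
{q0, q1, q2, q3, q4} --b--> {q0, q2, q4, q5}  [seen]
Reachable DFA states: {q0}, {q3, q4}, {q4, q5}, {q0, q1, q2, q3, q5}, {q0, q2, q3, q4}, {q0, q3, q4, q5}, {q1, q2, q3, q4, q5}, {q0, q2, q3, q4, q5}, {q0, q1, q2, q3, q4, q5}, {q0, q2, q4, q5}, {q0, q1, q2, q3, q4}.

11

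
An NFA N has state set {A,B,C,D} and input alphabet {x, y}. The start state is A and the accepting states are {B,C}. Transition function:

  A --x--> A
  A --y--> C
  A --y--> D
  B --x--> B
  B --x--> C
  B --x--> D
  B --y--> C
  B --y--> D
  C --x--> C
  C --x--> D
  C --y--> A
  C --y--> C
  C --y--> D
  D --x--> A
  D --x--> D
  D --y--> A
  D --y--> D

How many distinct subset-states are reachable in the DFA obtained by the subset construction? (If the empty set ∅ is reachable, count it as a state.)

3

Start state of the DFA: {A}.
{A} --x--> {A}  [seen]
{A} --y--> {C,D}  [new]
{C,D} --x--> {A,C,D}  [new]
{C,D} --y--> {A,C,D}  [seen]
{A,C,D} --x--> {A,C,D}  [seen]
{A,C,D} --y--> {A,C,D}  [seen]
Reachable DFA states: {A}, {C,D}, {A,C,D}.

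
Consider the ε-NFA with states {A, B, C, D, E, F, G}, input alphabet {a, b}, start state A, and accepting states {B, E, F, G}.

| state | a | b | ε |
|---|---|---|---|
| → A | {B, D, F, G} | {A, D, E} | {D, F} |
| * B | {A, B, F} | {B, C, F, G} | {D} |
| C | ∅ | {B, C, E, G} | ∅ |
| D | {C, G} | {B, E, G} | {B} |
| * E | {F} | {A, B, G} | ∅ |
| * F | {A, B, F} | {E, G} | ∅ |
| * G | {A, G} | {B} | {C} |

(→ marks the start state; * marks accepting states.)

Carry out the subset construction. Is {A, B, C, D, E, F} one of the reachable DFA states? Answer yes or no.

no

Start state of the DFA: {A, B, D, F} (ε-closure of the NFA start).
{A, B, D, F} --a--> {A, B, C, D, F, G}  [new]
{A, B, D, F} --b--> {A, B, C, D, E, F, G}  [new]
{A, B, C, D, F, G} --a--> {A, B, C, D, F, G}  [seen]
{A, B, C, D, F, G} --b--> {A, B, C, D, E, F, G}  [seen]
{A, B, C, D, E, F, G} --a--> {A, B, C, D, F, G}  [seen]
{A, B, C, D, E, F, G} --b--> {A, B, C, D, E, F, G}  [seen]
Reachable DFA states: {A, B, D, F}, {A, B, C, D, F, G}, {A, B, C, D, E, F, G}.
{A, B, C, D, E, F} is not among them.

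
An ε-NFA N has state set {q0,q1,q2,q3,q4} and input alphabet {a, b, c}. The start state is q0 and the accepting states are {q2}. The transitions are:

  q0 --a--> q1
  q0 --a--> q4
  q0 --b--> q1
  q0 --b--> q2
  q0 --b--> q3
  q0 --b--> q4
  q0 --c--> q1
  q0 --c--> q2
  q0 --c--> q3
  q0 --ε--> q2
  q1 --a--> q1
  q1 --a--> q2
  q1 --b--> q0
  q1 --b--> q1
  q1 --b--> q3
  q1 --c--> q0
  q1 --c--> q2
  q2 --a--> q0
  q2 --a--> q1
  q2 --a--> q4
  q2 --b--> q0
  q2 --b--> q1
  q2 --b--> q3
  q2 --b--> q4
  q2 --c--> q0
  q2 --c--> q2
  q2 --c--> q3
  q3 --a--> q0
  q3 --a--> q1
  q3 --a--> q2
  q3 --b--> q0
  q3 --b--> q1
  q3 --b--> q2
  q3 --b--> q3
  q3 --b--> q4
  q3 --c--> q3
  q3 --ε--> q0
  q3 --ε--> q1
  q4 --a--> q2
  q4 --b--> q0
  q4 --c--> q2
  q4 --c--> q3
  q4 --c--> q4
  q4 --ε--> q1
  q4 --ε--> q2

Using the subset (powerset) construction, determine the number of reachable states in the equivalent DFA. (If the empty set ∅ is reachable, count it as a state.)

Start state of the DFA: {q0,q2} (ε-closure of the NFA start).
{q0,q2} --a--> {q0,q1,q2,q4}  [new]
{q0,q2} --b--> {q0,q1,q2,q3,q4}  [new]
{q0,q2} --c--> {q0,q1,q2,q3}  [new]
{q0,q1,q2,q4} --a--> {q0,q1,q2,q4}  [seen]
{q0,q1,q2,q4} --b--> {q0,q1,q2,q3,q4}  [seen]
{q0,q1,q2,q4} --c--> {q0,q1,q2,q3,q4}  [seen]
{q0,q1,q2,q3,q4} --a--> {q0,q1,q2,q4}  [seen]
{q0,q1,q2,q3,q4} --b--> {q0,q1,q2,q3,q4}  [seen]
{q0,q1,q2,q3,q4} --c--> {q0,q1,q2,q3,q4}  [seen]
{q0,q1,q2,q3} --a--> {q0,q1,q2,q4}  [seen]
{q0,q1,q2,q3} --b--> {q0,q1,q2,q3,q4}  [seen]
{q0,q1,q2,q3} --c--> {q0,q1,q2,q3}  [seen]
Reachable DFA states: {q0,q2}, {q0,q1,q2,q4}, {q0,q1,q2,q3,q4}, {q0,q1,q2,q3}.

4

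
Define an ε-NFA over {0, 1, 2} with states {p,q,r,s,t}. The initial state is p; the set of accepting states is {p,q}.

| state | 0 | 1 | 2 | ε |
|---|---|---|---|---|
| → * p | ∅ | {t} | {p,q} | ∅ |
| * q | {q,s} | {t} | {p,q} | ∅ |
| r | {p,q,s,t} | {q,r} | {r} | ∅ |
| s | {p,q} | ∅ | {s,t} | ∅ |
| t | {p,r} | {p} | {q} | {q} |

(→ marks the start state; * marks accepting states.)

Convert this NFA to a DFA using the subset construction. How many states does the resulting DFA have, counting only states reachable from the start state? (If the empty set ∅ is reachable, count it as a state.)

13

Start state of the DFA: {p} (ε-closure of the NFA start).
{p} --0--> ∅  [new]
{p} --1--> {q,t}  [new]
{p} --2--> {p,q}  [new]
∅ --0--> ∅  [seen]
∅ --1--> ∅  [seen]
∅ --2--> ∅  [seen]
{q,t} --0--> {p,q,r,s}  [new]
{q,t} --1--> {p,q,t}  [new]
{q,t} --2--> {p,q}  [seen]
{p,q} --0--> {q,s}  [new]
{p,q} --1--> {q,t}  [seen]
{p,q} --2--> {p,q}  [seen]
{p,q,r,s} --0--> {p,q,s,t}  [new]
{p,q,r,s} --1--> {q,r,t}  [new]
{p,q,r,s} --2--> {p,q,r,s,t}  [new]
{p,q,t} --0--> {p,q,r,s}  [seen]
{p,q,t} --1--> {p,q,t}  [seen]
{p,q,t} --2--> {p,q}  [seen]
{q,s} --0--> {p,q,s}  [new]
{q,s} --1--> {q,t}  [seen]
{q,s} --2--> {p,q,s,t}  [seen]
{p,q,s,t} --0--> {p,q,r,s}  [seen]
{p,q,s,t} --1--> {p,q,t}  [seen]
{p,q,s,t} --2--> {p,q,s,t}  [seen]
{q,r,t} --0--> {p,q,r,s,t}  [seen]
{q,r,t} --1--> {p,q,r,t}  [new]
{q,r,t} --2--> {p,q,r}  [new]
{p,q,r,s,t} --0--> {p,q,r,s,t}  [seen]
{p,q,r,s,t} --1--> {p,q,r,t}  [seen]
{p,q,r,s,t} --2--> {p,q,r,s,t}  [seen]
{p,q,s} --0--> {p,q,s}  [seen]
{p,q,s} --1--> {q,t}  [seen]
{p,q,s} --2--> {p,q,s,t}  [seen]
{p,q,r,t} --0--> {p,q,r,s,t}  [seen]
{p,q,r,t} --1--> {p,q,r,t}  [seen]
{p,q,r,t} --2--> {p,q,r}  [seen]
{p,q,r} --0--> {p,q,s,t}  [seen]
{p,q,r} --1--> {q,r,t}  [seen]
{p,q,r} --2--> {p,q,r}  [seen]
Reachable DFA states: {p}, ∅, {q,t}, {p,q}, {p,q,r,s}, {p,q,t}, {q,s}, {p,q,s,t}, {q,r,t}, {p,q,r,s,t}, {p,q,s}, {p,q,r,t}, {p,q,r}.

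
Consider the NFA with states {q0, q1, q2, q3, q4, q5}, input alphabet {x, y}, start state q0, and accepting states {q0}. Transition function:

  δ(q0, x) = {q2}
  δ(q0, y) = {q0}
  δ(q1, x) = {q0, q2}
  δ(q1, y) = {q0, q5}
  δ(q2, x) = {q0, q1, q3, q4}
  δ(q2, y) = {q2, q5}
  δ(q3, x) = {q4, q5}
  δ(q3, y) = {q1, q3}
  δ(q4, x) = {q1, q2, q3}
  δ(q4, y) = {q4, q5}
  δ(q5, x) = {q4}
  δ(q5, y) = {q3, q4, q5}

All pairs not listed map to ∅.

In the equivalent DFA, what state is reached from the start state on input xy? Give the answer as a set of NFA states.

Start: {q0}.
δ(q0,x) = {q2}.
Union: {q2}.
After x: {q2}.
δ(q2,y) = {q2, q5}.
Union: {q2, q5}.
After y: {q2, q5}.

{q2, q5}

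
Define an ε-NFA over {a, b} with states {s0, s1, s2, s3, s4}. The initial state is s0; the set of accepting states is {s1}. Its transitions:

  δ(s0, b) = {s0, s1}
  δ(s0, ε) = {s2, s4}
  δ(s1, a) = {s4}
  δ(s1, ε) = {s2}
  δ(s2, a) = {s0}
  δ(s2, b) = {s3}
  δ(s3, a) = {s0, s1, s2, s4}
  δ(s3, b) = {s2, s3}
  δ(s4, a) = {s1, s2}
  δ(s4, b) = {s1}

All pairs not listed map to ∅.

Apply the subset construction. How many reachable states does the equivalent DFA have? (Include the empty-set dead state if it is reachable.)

Start state of the DFA: {s0, s2, s4} (ε-closure of the NFA start).
{s0, s2, s4} --a--> {s0, s1, s2, s4}  [new]
{s0, s2, s4} --b--> {s0, s1, s2, s3, s4}  [new]
{s0, s1, s2, s4} --a--> {s0, s1, s2, s4}  [seen]
{s0, s1, s2, s4} --b--> {s0, s1, s2, s3, s4}  [seen]
{s0, s1, s2, s3, s4} --a--> {s0, s1, s2, s4}  [seen]
{s0, s1, s2, s3, s4} --b--> {s0, s1, s2, s3, s4}  [seen]
Reachable DFA states: {s0, s2, s4}, {s0, s1, s2, s4}, {s0, s1, s2, s3, s4}.

3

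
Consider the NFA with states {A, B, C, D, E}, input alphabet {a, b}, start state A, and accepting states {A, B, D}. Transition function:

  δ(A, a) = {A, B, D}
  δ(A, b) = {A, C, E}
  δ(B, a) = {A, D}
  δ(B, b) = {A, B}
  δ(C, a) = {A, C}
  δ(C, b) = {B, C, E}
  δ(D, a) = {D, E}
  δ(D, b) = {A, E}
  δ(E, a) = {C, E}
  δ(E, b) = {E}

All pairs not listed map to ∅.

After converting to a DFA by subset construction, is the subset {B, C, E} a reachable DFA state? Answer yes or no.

no

Start state of the DFA: {A}.
{A} --a--> {A, B, D}  [new]
{A} --b--> {A, C, E}  [new]
{A, B, D} --a--> {A, B, D, E}  [new]
{A, B, D} --b--> {A, B, C, E}  [new]
{A, C, E} --a--> {A, B, C, D, E}  [new]
{A, C, E} --b--> {A, B, C, E}  [seen]
{A, B, D, E} --a--> {A, B, C, D, E}  [seen]
{A, B, D, E} --b--> {A, B, C, E}  [seen]
{A, B, C, E} --a--> {A, B, C, D, E}  [seen]
{A, B, C, E} --b--> {A, B, C, E}  [seen]
{A, B, C, D, E} --a--> {A, B, C, D, E}  [seen]
{A, B, C, D, E} --b--> {A, B, C, E}  [seen]
Reachable DFA states: {A}, {A, B, D}, {A, C, E}, {A, B, D, E}, {A, B, C, E}, {A, B, C, D, E}.
{B, C, E} is not among them.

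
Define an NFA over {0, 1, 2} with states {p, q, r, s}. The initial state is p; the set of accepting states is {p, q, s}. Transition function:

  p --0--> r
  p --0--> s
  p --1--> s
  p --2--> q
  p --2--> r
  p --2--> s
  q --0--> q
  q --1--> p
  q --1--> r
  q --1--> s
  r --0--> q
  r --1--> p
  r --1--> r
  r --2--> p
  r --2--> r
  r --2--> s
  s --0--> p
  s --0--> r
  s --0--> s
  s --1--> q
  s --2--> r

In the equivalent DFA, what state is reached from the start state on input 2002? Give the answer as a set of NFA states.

Start: {p}.
δ(p,2) = {q, r, s}.
Union: {q, r, s}.
After 2: {q, r, s}.
δ(q,0) = {q}; δ(r,0) = {q}; δ(s,0) = {p, r, s}.
Union: {p, q, r, s}.
After 0: {p, q, r, s}.
δ(p,0) = {r, s}; δ(q,0) = {q}; δ(r,0) = {q}; δ(s,0) = {p, r, s}.
Union: {p, q, r, s}.
After 0: {p, q, r, s}.
δ(p,2) = {q, r, s}; δ(q,2) = ∅; δ(r,2) = {p, r, s}; δ(s,2) = {r}.
Union: {p, q, r, s}.
After 2: {p, q, r, s}.

{p, q, r, s}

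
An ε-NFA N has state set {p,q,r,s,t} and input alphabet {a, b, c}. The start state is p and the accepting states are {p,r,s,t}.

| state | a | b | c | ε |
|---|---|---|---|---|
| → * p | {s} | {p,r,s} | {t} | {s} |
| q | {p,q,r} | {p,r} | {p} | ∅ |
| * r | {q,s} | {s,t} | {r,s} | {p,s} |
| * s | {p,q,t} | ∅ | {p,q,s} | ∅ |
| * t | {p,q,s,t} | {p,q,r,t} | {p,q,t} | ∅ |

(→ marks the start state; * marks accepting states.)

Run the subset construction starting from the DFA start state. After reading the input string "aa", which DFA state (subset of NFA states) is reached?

{p,q,r,s,t}

Start: {p,s}.
δ(p,a) = {s}; δ(s,a) = {p,q,t}.
Union: {p,q,s,t}.
After a: {p,q,s,t}.
δ(p,a) = {s}; δ(q,a) = {p,q,r}; δ(s,a) = {p,q,t}; δ(t,a) = {p,q,s,t}.
Union: {p,q,r,s,t}.
After a: {p,q,r,s,t}.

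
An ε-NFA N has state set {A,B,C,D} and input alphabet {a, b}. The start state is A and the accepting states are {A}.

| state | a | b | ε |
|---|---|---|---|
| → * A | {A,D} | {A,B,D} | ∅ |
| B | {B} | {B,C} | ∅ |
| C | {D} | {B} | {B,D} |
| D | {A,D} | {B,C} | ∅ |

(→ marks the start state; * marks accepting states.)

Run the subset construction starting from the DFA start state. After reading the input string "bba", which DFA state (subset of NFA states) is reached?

Start: {A}.
δ(A,b) = {A,B,D}.
Union: {A,B,D}.
After b: {A,B,D}.
δ(A,b) = {A,B,D}; δ(B,b) = {B,C}; δ(D,b) = {B,C}.
Union: {A,B,C,D}.
After b: {A,B,C,D}.
δ(A,a) = {A,D}; δ(B,a) = {B}; δ(C,a) = {D}; δ(D,a) = {A,D}.
Union: {A,B,D}.
After a: {A,B,D}.

{A,B,D}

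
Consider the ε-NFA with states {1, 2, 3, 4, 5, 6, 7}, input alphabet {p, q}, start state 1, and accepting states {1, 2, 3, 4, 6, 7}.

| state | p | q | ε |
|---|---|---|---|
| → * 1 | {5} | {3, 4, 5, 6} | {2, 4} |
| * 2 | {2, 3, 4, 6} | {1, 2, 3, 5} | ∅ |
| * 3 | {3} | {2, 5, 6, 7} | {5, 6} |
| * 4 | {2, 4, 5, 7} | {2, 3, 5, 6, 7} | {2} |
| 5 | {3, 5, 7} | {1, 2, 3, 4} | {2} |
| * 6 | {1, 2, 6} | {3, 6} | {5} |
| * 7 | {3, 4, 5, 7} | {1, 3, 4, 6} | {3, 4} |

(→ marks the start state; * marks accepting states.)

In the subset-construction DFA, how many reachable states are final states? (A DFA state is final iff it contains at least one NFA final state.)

Start state of the DFA: {1, 2, 4} (ε-closure of the NFA start).
{1, 2, 4} --p--> {2, 3, 4, 5, 6, 7}  [new]
{1, 2, 4} --q--> {1, 2, 3, 4, 5, 6, 7}  [new]
{2, 3, 4, 5, 6, 7} --p--> {1, 2, 3, 4, 5, 6, 7}  [seen]
{2, 3, 4, 5, 6, 7} --q--> {1, 2, 3, 4, 5, 6, 7}  [seen]
{1, 2, 3, 4, 5, 6, 7} --p--> {1, 2, 3, 4, 5, 6, 7}  [seen]
{1, 2, 3, 4, 5, 6, 7} --q--> {1, 2, 3, 4, 5, 6, 7}  [seen]
Reachable DFA states: {1, 2, 4}, {2, 3, 4, 5, 6, 7}, {1, 2, 3, 4, 5, 6, 7}.
Accepting DFA states (contain an NFA accepting state): {1, 2, 4}, {2, 3, 4, 5, 6, 7}, {1, 2, 3, 4, 5, 6, 7}.

3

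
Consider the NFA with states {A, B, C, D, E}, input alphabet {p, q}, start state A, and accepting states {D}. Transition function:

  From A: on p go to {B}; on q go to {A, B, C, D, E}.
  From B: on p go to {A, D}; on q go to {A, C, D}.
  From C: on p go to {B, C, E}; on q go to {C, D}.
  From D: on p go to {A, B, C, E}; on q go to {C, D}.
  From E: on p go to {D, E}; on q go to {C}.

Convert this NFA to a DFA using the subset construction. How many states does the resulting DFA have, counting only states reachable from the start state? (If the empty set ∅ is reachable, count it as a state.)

Start state of the DFA: {A}.
{A} --p--> {B}  [new]
{A} --q--> {A, B, C, D, E}  [new]
{B} --p--> {A, D}  [new]
{B} --q--> {A, C, D}  [new]
{A, B, C, D, E} --p--> {A, B, C, D, E}  [seen]
{A, B, C, D, E} --q--> {A, B, C, D, E}  [seen]
{A, D} --p--> {A, B, C, E}  [new]
{A, D} --q--> {A, B, C, D, E}  [seen]
{A, C, D} --p--> {A, B, C, E}  [seen]
{A, C, D} --q--> {A, B, C, D, E}  [seen]
{A, B, C, E} --p--> {A, B, C, D, E}  [seen]
{A, B, C, E} --q--> {A, B, C, D, E}  [seen]
Reachable DFA states: {A}, {B}, {A, B, C, D, E}, {A, D}, {A, C, D}, {A, B, C, E}.

6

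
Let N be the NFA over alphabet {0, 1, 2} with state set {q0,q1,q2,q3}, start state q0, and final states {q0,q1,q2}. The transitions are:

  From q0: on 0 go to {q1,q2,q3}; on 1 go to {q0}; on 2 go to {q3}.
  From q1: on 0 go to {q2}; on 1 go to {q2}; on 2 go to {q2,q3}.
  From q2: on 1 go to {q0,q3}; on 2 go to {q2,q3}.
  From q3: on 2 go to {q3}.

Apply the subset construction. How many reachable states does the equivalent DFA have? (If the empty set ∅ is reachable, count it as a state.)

Start state of the DFA: {q0}.
{q0} --0--> {q1,q2,q3}  [new]
{q0} --1--> {q0}  [seen]
{q0} --2--> {q3}  [new]
{q1,q2,q3} --0--> {q2}  [new]
{q1,q2,q3} --1--> {q0,q2,q3}  [new]
{q1,q2,q3} --2--> {q2,q3}  [new]
{q3} --0--> ∅  [new]
{q3} --1--> ∅  [seen]
{q3} --2--> {q3}  [seen]
{q2} --0--> ∅  [seen]
{q2} --1--> {q0,q3}  [new]
{q2} --2--> {q2,q3}  [seen]
{q0,q2,q3} --0--> {q1,q2,q3}  [seen]
{q0,q2,q3} --1--> {q0,q3}  [seen]
{q0,q2,q3} --2--> {q2,q3}  [seen]
{q2,q3} --0--> ∅  [seen]
{q2,q3} --1--> {q0,q3}  [seen]
{q2,q3} --2--> {q2,q3}  [seen]
∅ --0--> ∅  [seen]
∅ --1--> ∅  [seen]
∅ --2--> ∅  [seen]
{q0,q3} --0--> {q1,q2,q3}  [seen]
{q0,q3} --1--> {q0}  [seen]
{q0,q3} --2--> {q3}  [seen]
Reachable DFA states: {q0}, {q1,q2,q3}, {q3}, {q2}, {q0,q2,q3}, {q2,q3}, ∅, {q0,q3}.

8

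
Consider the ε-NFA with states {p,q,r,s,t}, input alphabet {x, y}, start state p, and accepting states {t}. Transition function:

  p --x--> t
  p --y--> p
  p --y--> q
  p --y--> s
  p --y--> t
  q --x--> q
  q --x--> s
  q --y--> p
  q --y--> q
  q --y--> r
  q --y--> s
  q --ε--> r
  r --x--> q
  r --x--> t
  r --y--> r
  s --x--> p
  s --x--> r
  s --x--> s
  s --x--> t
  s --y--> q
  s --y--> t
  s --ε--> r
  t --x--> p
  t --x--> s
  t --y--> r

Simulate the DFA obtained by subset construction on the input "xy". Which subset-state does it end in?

{r}

Start: {p}.
δ(p,x) = {t}.
Union: {t}.
After x: {t}.
δ(t,y) = {r}.
Union: {r}.
After y: {r}.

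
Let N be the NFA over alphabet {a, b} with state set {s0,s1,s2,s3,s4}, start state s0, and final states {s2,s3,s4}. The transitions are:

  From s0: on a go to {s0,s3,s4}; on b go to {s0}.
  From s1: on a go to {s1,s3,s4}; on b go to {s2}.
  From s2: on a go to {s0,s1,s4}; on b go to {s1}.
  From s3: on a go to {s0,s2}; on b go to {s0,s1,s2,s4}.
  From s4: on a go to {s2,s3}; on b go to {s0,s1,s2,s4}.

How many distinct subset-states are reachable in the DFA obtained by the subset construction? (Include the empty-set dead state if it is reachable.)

Start state of the DFA: {s0}.
{s0} --a--> {s0,s3,s4}  [new]
{s0} --b--> {s0}  [seen]
{s0,s3,s4} --a--> {s0,s2,s3,s4}  [new]
{s0,s3,s4} --b--> {s0,s1,s2,s4}  [new]
{s0,s2,s3,s4} --a--> {s0,s1,s2,s3,s4}  [new]
{s0,s2,s3,s4} --b--> {s0,s1,s2,s4}  [seen]
{s0,s1,s2,s4} --a--> {s0,s1,s2,s3,s4}  [seen]
{s0,s1,s2,s4} --b--> {s0,s1,s2,s4}  [seen]
{s0,s1,s2,s3,s4} --a--> {s0,s1,s2,s3,s4}  [seen]
{s0,s1,s2,s3,s4} --b--> {s0,s1,s2,s4}  [seen]
Reachable DFA states: {s0}, {s0,s3,s4}, {s0,s2,s3,s4}, {s0,s1,s2,s4}, {s0,s1,s2,s3,s4}.

5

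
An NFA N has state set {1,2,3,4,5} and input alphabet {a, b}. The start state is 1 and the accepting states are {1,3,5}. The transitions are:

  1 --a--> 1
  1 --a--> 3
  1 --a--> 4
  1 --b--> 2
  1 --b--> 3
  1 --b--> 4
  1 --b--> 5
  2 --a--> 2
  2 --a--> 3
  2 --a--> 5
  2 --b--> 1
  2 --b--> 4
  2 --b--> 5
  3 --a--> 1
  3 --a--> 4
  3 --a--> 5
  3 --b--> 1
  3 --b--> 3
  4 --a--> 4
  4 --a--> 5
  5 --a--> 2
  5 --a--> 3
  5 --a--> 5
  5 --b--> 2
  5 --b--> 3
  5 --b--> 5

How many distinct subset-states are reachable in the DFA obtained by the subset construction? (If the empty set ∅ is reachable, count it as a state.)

5

Start state of the DFA: {1}.
{1} --a--> {1,3,4}  [new]
{1} --b--> {2,3,4,5}  [new]
{1,3,4} --a--> {1,3,4,5}  [new]
{1,3,4} --b--> {1,2,3,4,5}  [new]
{2,3,4,5} --a--> {1,2,3,4,5}  [seen]
{2,3,4,5} --b--> {1,2,3,4,5}  [seen]
{1,3,4,5} --a--> {1,2,3,4,5}  [seen]
{1,3,4,5} --b--> {1,2,3,4,5}  [seen]
{1,2,3,4,5} --a--> {1,2,3,4,5}  [seen]
{1,2,3,4,5} --b--> {1,2,3,4,5}  [seen]
Reachable DFA states: {1}, {1,3,4}, {2,3,4,5}, {1,3,4,5}, {1,2,3,4,5}.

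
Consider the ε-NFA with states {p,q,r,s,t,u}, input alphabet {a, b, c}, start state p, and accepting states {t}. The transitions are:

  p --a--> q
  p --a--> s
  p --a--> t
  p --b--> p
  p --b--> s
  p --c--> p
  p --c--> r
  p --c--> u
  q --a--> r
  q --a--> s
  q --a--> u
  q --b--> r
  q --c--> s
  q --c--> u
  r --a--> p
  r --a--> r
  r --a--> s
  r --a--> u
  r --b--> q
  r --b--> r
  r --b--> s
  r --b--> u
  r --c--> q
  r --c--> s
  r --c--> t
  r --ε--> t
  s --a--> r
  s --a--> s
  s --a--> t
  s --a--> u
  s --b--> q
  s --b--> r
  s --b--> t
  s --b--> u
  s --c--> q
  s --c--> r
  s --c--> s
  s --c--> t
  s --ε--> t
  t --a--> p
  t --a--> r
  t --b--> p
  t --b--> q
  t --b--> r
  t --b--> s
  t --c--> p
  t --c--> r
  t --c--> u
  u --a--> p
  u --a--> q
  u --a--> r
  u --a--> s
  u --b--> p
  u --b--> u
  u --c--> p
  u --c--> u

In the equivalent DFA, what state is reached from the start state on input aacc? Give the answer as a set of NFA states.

{p,q,r,s,t,u}

Start: {p}.
δ(p,a) = {q,s,t}.
Union: {q,s,t}.
After a: {q,s,t}.
δ(q,a) = {r,s,u}; δ(s,a) = {r,s,t,u}; δ(t,a) = {p,r}.
Union: {p,r,s,t,u}.
After a: {p,r,s,t,u}.
δ(p,c) = {p,r,u}; δ(r,c) = {q,s,t}; δ(s,c) = {q,r,s,t}; δ(t,c) = {p,r,u}; δ(u,c) = {p,u}.
Union: {p,q,r,s,t,u}.
After c: {p,q,r,s,t,u}.
δ(p,c) = {p,r,u}; δ(q,c) = {s,u}; δ(r,c) = {q,s,t}; δ(s,c) = {q,r,s,t}; δ(t,c) = {p,r,u}; δ(u,c) = {p,u}.
Union: {p,q,r,s,t,u}.
After c: {p,q,r,s,t,u}.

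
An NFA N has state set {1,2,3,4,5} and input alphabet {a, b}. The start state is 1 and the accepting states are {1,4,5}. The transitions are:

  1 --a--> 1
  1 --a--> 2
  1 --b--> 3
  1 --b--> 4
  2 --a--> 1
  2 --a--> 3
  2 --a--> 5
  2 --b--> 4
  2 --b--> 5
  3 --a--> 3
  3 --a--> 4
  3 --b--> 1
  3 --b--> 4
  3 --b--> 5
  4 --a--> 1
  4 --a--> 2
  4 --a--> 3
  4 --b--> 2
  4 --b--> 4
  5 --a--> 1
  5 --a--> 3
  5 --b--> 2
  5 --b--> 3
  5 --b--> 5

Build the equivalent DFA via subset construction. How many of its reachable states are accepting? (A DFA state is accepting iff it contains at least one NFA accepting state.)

Start state of the DFA: {1}.
{1} --a--> {1,2}  [new]
{1} --b--> {3,4}  [new]
{1,2} --a--> {1,2,3,5}  [new]
{1,2} --b--> {3,4,5}  [new]
{3,4} --a--> {1,2,3,4}  [new]
{3,4} --b--> {1,2,4,5}  [new]
{1,2,3,5} --a--> {1,2,3,4,5}  [new]
{1,2,3,5} --b--> {1,2,3,4,5}  [seen]
{3,4,5} --a--> {1,2,3,4}  [seen]
{3,4,5} --b--> {1,2,3,4,5}  [seen]
{1,2,3,4} --a--> {1,2,3,4,5}  [seen]
{1,2,3,4} --b--> {1,2,3,4,5}  [seen]
{1,2,4,5} --a--> {1,2,3,5}  [seen]
{1,2,4,5} --b--> {2,3,4,5}  [new]
{1,2,3,4,5} --a--> {1,2,3,4,5}  [seen]
{1,2,3,4,5} --b--> {1,2,3,4,5}  [seen]
{2,3,4,5} --a--> {1,2,3,4,5}  [seen]
{2,3,4,5} --b--> {1,2,3,4,5}  [seen]
Reachable DFA states: {1}, {1,2}, {3,4}, {1,2,3,5}, {3,4,5}, {1,2,3,4}, {1,2,4,5}, {1,2,3,4,5}, {2,3,4,5}.
Accepting DFA states (contain an NFA accepting state): {1}, {1,2}, {3,4}, {1,2,3,5}, {3,4,5}, {1,2,3,4}, {1,2,4,5}, {1,2,3,4,5}, {2,3,4,5}.

9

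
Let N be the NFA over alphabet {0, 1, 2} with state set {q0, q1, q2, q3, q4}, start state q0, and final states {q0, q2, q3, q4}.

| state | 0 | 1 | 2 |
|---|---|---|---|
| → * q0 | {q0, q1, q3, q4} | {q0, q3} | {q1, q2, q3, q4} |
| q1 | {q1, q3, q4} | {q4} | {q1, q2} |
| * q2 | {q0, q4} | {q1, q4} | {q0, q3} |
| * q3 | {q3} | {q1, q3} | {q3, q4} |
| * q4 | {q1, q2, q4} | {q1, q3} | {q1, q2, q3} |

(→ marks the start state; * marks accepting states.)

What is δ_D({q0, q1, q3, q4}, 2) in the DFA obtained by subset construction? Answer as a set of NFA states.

{q1, q2, q3, q4}

δ(q0,2) = {q1, q2, q3, q4}; δ(q1,2) = {q1, q2}; δ(q3,2) = {q3, q4}; δ(q4,2) = {q1, q2, q3}.
Union: {q1, q2, q3, q4}.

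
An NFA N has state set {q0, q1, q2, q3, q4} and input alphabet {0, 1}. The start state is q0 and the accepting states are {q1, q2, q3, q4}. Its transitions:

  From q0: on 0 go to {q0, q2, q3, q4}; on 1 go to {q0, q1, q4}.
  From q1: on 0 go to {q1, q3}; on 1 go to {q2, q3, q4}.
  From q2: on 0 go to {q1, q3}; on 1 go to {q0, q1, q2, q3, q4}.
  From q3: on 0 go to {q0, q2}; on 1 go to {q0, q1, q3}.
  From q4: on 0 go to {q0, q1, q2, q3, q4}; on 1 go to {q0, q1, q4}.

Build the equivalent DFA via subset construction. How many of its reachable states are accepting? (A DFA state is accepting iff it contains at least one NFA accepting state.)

3

Start state of the DFA: {q0}.
{q0} --0--> {q0, q2, q3, q4}  [new]
{q0} --1--> {q0, q1, q4}  [new]
{q0, q2, q3, q4} --0--> {q0, q1, q2, q3, q4}  [new]
{q0, q2, q3, q4} --1--> {q0, q1, q2, q3, q4}  [seen]
{q0, q1, q4} --0--> {q0, q1, q2, q3, q4}  [seen]
{q0, q1, q4} --1--> {q0, q1, q2, q3, q4}  [seen]
{q0, q1, q2, q3, q4} --0--> {q0, q1, q2, q3, q4}  [seen]
{q0, q1, q2, q3, q4} --1--> {q0, q1, q2, q3, q4}  [seen]
Reachable DFA states: {q0}, {q0, q2, q3, q4}, {q0, q1, q4}, {q0, q1, q2, q3, q4}.
Accepting DFA states (contain an NFA accepting state): {q0, q2, q3, q4}, {q0, q1, q4}, {q0, q1, q2, q3, q4}.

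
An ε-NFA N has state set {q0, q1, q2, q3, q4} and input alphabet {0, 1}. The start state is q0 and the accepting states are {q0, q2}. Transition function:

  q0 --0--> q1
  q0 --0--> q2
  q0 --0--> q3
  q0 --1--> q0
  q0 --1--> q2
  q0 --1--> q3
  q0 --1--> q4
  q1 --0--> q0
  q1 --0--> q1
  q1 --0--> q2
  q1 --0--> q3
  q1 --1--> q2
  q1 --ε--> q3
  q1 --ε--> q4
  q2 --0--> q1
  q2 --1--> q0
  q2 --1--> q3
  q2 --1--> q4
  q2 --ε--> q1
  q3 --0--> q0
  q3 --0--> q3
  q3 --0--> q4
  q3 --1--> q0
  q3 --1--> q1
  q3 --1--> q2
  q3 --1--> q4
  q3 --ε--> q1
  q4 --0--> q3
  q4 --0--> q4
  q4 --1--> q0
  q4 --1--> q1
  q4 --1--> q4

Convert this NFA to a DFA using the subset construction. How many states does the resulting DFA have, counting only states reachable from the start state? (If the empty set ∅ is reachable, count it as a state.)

3

Start state of the DFA: {q0} (ε-closure of the NFA start).
{q0} --0--> {q1, q2, q3, q4}  [new]
{q0} --1--> {q0, q1, q2, q3, q4}  [new]
{q1, q2, q3, q4} --0--> {q0, q1, q2, q3, q4}  [seen]
{q1, q2, q3, q4} --1--> {q0, q1, q2, q3, q4}  [seen]
{q0, q1, q2, q3, q4} --0--> {q0, q1, q2, q3, q4}  [seen]
{q0, q1, q2, q3, q4} --1--> {q0, q1, q2, q3, q4}  [seen]
Reachable DFA states: {q0}, {q1, q2, q3, q4}, {q0, q1, q2, q3, q4}.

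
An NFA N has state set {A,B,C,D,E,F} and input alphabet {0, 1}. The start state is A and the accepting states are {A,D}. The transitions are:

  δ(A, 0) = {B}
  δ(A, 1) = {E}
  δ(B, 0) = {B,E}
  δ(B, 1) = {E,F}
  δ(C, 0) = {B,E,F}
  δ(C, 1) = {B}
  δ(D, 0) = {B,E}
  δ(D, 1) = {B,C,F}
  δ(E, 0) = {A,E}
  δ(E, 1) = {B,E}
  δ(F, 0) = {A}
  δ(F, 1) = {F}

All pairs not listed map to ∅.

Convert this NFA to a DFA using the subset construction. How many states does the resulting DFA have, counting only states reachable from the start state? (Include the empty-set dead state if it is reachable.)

Start state of the DFA: {A}.
{A} --0--> {B}  [new]
{A} --1--> {E}  [new]
{B} --0--> {B,E}  [new]
{B} --1--> {E,F}  [new]
{E} --0--> {A,E}  [new]
{E} --1--> {B,E}  [seen]
{B,E} --0--> {A,B,E}  [new]
{B,E} --1--> {B,E,F}  [new]
{E,F} --0--> {A,E}  [seen]
{E,F} --1--> {B,E,F}  [seen]
{A,E} --0--> {A,B,E}  [seen]
{A,E} --1--> {B,E}  [seen]
{A,B,E} --0--> {A,B,E}  [seen]
{A,B,E} --1--> {B,E,F}  [seen]
{B,E,F} --0--> {A,B,E}  [seen]
{B,E,F} --1--> {B,E,F}  [seen]
Reachable DFA states: {A}, {B}, {E}, {B,E}, {E,F}, {A,E}, {A,B,E}, {B,E,F}.

8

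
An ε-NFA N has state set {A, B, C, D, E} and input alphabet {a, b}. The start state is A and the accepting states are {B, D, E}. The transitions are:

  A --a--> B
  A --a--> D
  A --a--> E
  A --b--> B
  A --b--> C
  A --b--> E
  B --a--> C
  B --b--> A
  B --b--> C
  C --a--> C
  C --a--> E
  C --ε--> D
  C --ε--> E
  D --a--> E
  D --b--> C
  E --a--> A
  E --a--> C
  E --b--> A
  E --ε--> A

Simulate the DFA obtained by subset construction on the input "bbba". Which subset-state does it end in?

Start: {A}.
δ(A,b) = {B, C, E}.
Union: {B, C, E}.
ε-closure gives {A, B, C, D, E}.
After b: {A, B, C, D, E}.
δ(A,b) = {B, C, E}; δ(B,b) = {A, C}; δ(C,b) = ∅; δ(D,b) = {C}; δ(E,b) = {A}.
Union: {A, B, C, E}.
ε-closure gives {A, B, C, D, E}.
After b: {A, B, C, D, E}.
δ(A,b) = {B, C, E}; δ(B,b) = {A, C}; δ(C,b) = ∅; δ(D,b) = {C}; δ(E,b) = {A}.
Union: {A, B, C, E}.
ε-closure gives {A, B, C, D, E}.
After b: {A, B, C, D, E}.
δ(A,a) = {B, D, E}; δ(B,a) = {C}; δ(C,a) = {C, E}; δ(D,a) = {E}; δ(E,a) = {A, C}.
Union: {A, B, C, D, E}.
After a: {A, B, C, D, E}.

{A, B, C, D, E}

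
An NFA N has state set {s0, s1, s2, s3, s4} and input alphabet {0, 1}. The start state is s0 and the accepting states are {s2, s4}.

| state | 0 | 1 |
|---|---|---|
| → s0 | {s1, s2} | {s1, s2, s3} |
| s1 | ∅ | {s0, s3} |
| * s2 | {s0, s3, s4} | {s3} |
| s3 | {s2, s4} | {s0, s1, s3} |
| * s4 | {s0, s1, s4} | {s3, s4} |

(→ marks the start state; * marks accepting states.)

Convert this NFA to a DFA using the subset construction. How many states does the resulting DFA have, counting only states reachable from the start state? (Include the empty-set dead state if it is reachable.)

12

Start state of the DFA: {s0}.
{s0} --0--> {s1, s2}  [new]
{s0} --1--> {s1, s2, s3}  [new]
{s1, s2} --0--> {s0, s3, s4}  [new]
{s1, s2} --1--> {s0, s3}  [new]
{s1, s2, s3} --0--> {s0, s2, s3, s4}  [new]
{s1, s2, s3} --1--> {s0, s1, s3}  [new]
{s0, s3, s4} --0--> {s0, s1, s2, s4}  [new]
{s0, s3, s4} --1--> {s0, s1, s2, s3, s4}  [new]
{s0, s3} --0--> {s1, s2, s4}  [new]
{s0, s3} --1--> {s0, s1, s2, s3}  [new]
{s0, s2, s3, s4} --0--> {s0, s1, s2, s3, s4}  [seen]
{s0, s2, s3, s4} --1--> {s0, s1, s2, s3, s4}  [seen]
{s0, s1, s3} --0--> {s1, s2, s4}  [seen]
{s0, s1, s3} --1--> {s0, s1, s2, s3}  [seen]
{s0, s1, s2, s4} --0--> {s0, s1, s2, s3, s4}  [seen]
{s0, s1, s2, s4} --1--> {s0, s1, s2, s3, s4}  [seen]
{s0, s1, s2, s3, s4} --0--> {s0, s1, s2, s3, s4}  [seen]
{s0, s1, s2, s3, s4} --1--> {s0, s1, s2, s3, s4}  [seen]
{s1, s2, s4} --0--> {s0, s1, s3, s4}  [new]
{s1, s2, s4} --1--> {s0, s3, s4}  [seen]
{s0, s1, s2, s3} --0--> {s0, s1, s2, s3, s4}  [seen]
{s0, s1, s2, s3} --1--> {s0, s1, s2, s3}  [seen]
{s0, s1, s3, s4} --0--> {s0, s1, s2, s4}  [seen]
{s0, s1, s3, s4} --1--> {s0, s1, s2, s3, s4}  [seen]
Reachable DFA states: {s0}, {s1, s2}, {s1, s2, s3}, {s0, s3, s4}, {s0, s3}, {s0, s2, s3, s4}, {s0, s1, s3}, {s0, s1, s2, s4}, {s0, s1, s2, s3, s4}, {s1, s2, s4}, {s0, s1, s2, s3}, {s0, s1, s3, s4}.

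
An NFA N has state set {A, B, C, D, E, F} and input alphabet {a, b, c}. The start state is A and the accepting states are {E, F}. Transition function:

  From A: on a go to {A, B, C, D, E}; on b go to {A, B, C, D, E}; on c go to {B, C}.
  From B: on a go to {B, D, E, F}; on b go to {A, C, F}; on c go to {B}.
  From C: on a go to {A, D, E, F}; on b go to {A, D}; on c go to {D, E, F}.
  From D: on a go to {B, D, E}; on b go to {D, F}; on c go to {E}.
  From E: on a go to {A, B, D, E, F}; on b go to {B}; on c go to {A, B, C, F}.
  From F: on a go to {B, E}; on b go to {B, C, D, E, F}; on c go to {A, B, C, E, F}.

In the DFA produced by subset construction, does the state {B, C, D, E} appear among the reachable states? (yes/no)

Start state of the DFA: {A}.
{A} --a--> {A, B, C, D, E}  [new]
{A} --b--> {A, B, C, D, E}  [seen]
{A} --c--> {B, C}  [new]
{A, B, C, D, E} --a--> {A, B, C, D, E, F}  [new]
{A, B, C, D, E} --b--> {A, B, C, D, E, F}  [seen]
{A, B, C, D, E} --c--> {A, B, C, D, E, F}  [seen]
{B, C} --a--> {A, B, D, E, F}  [new]
{B, C} --b--> {A, C, D, F}  [new]
{B, C} --c--> {B, D, E, F}  [new]
{A, B, C, D, E, F} --a--> {A, B, C, D, E, F}  [seen]
{A, B, C, D, E, F} --b--> {A, B, C, D, E, F}  [seen]
{A, B, C, D, E, F} --c--> {A, B, C, D, E, F}  [seen]
{A, B, D, E, F} --a--> {A, B, C, D, E, F}  [seen]
{A, B, D, E, F} --b--> {A, B, C, D, E, F}  [seen]
{A, B, D, E, F} --c--> {A, B, C, E, F}  [new]
{A, C, D, F} --a--> {A, B, C, D, E, F}  [seen]
{A, C, D, F} --b--> {A, B, C, D, E, F}  [seen]
{A, C, D, F} --c--> {A, B, C, D, E, F}  [seen]
{B, D, E, F} --a--> {A, B, D, E, F}  [seen]
{B, D, E, F} --b--> {A, B, C, D, E, F}  [seen]
{B, D, E, F} --c--> {A, B, C, E, F}  [seen]
{A, B, C, E, F} --a--> {A, B, C, D, E, F}  [seen]
{A, B, C, E, F} --b--> {A, B, C, D, E, F}  [seen]
{A, B, C, E, F} --c--> {A, B, C, D, E, F}  [seen]
Reachable DFA states: {A}, {A, B, C, D, E}, {B, C}, {A, B, C, D, E, F}, {A, B, D, E, F}, {A, C, D, F}, {B, D, E, F}, {A, B, C, E, F}.
{B, C, D, E} is not among them.

no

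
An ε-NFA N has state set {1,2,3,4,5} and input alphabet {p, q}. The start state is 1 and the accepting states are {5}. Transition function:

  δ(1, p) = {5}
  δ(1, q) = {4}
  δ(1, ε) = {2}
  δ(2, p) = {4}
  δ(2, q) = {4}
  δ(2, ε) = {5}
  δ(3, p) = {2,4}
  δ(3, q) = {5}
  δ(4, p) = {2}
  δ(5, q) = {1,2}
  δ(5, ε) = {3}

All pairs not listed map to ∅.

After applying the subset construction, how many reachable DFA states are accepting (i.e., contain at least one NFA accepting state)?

Start state of the DFA: {1,2,3,5} (ε-closure of the NFA start).
{1,2,3,5} --p--> {2,3,4,5}  [new]
{1,2,3,5} --q--> {1,2,3,4,5}  [new]
{2,3,4,5} --p--> {2,3,4,5}  [seen]
{2,3,4,5} --q--> {1,2,3,4,5}  [seen]
{1,2,3,4,5} --p--> {2,3,4,5}  [seen]
{1,2,3,4,5} --q--> {1,2,3,4,5}  [seen]
Reachable DFA states: {1,2,3,5}, {2,3,4,5}, {1,2,3,4,5}.
Accepting DFA states (contain an NFA accepting state): {1,2,3,5}, {2,3,4,5}, {1,2,3,4,5}.

3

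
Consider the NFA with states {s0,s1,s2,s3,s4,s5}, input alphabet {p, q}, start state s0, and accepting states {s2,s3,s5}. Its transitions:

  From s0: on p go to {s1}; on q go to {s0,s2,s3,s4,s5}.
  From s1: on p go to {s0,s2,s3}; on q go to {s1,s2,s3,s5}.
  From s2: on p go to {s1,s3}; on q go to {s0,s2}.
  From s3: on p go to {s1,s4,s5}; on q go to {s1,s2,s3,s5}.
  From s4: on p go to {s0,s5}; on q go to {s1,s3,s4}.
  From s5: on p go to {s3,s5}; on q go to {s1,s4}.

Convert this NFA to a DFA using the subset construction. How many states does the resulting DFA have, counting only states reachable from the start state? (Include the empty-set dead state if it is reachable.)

9

Start state of the DFA: {s0}.
{s0} --p--> {s1}  [new]
{s0} --q--> {s0,s2,s3,s4,s5}  [new]
{s1} --p--> {s0,s2,s3}  [new]
{s1} --q--> {s1,s2,s3,s5}  [new]
{s0,s2,s3,s4,s5} --p--> {s0,s1,s3,s4,s5}  [new]
{s0,s2,s3,s4,s5} --q--> {s0,s1,s2,s3,s4,s5}  [new]
{s0,s2,s3} --p--> {s1,s3,s4,s5}  [new]
{s0,s2,s3} --q--> {s0,s1,s2,s3,s4,s5}  [seen]
{s1,s2,s3,s5} --p--> {s0,s1,s2,s3,s4,s5}  [seen]
{s1,s2,s3,s5} --q--> {s0,s1,s2,s3,s4,s5}  [seen]
{s0,s1,s3,s4,s5} --p--> {s0,s1,s2,s3,s4,s5}  [seen]
{s0,s1,s3,s4,s5} --q--> {s0,s1,s2,s3,s4,s5}  [seen]
{s0,s1,s2,s3,s4,s5} --p--> {s0,s1,s2,s3,s4,s5}  [seen]
{s0,s1,s2,s3,s4,s5} --q--> {s0,s1,s2,s3,s4,s5}  [seen]
{s1,s3,s4,s5} --p--> {s0,s1,s2,s3,s4,s5}  [seen]
{s1,s3,s4,s5} --q--> {s1,s2,s3,s4,s5}  [new]
{s1,s2,s3,s4,s5} --p--> {s0,s1,s2,s3,s4,s5}  [seen]
{s1,s2,s3,s4,s5} --q--> {s0,s1,s2,s3,s4,s5}  [seen]
Reachable DFA states: {s0}, {s1}, {s0,s2,s3,s4,s5}, {s0,s2,s3}, {s1,s2,s3,s5}, {s0,s1,s3,s4,s5}, {s0,s1,s2,s3,s4,s5}, {s1,s3,s4,s5}, {s1,s2,s3,s4,s5}.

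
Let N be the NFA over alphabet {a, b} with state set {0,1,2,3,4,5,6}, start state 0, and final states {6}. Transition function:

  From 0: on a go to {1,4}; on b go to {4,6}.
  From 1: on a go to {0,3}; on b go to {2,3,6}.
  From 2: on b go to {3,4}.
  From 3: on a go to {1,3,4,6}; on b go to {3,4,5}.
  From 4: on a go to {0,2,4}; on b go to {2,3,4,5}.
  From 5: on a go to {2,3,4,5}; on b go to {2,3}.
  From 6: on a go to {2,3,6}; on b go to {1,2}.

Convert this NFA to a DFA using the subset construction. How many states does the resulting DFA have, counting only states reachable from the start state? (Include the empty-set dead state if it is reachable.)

Start state of the DFA: {0}.
{0} --a--> {1,4}  [new]
{0} --b--> {4,6}  [new]
{1,4} --a--> {0,2,3,4}  [new]
{1,4} --b--> {2,3,4,5,6}  [new]
{4,6} --a--> {0,2,3,4,6}  [new]
{4,6} --b--> {1,2,3,4,5}  [new]
{0,2,3,4} --a--> {0,1,2,3,4,6}  [new]
{0,2,3,4} --b--> {2,3,4,5,6}  [seen]
{2,3,4,5,6} --a--> {0,1,2,3,4,5,6}  [new]
{2,3,4,5,6} --b--> {1,2,3,4,5}  [seen]
{0,2,3,4,6} --a--> {0,1,2,3,4,6}  [seen]
{0,2,3,4,6} --b--> {1,2,3,4,5,6}  [new]
{1,2,3,4,5} --a--> {0,1,2,3,4,5,6}  [seen]
{1,2,3,4,5} --b--> {2,3,4,5,6}  [seen]
{0,1,2,3,4,6} --a--> {0,1,2,3,4,6}  [seen]
{0,1,2,3,4,6} --b--> {1,2,3,4,5,6}  [seen]
{0,1,2,3,4,5,6} --a--> {0,1,2,3,4,5,6}  [seen]
{0,1,2,3,4,5,6} --b--> {1,2,3,4,5,6}  [seen]
{1,2,3,4,5,6} --a--> {0,1,2,3,4,5,6}  [seen]
{1,2,3,4,5,6} --b--> {1,2,3,4,5,6}  [seen]
Reachable DFA states: {0}, {1,4}, {4,6}, {0,2,3,4}, {2,3,4,5,6}, {0,2,3,4,6}, {1,2,3,4,5}, {0,1,2,3,4,6}, {0,1,2,3,4,5,6}, {1,2,3,4,5,6}.

10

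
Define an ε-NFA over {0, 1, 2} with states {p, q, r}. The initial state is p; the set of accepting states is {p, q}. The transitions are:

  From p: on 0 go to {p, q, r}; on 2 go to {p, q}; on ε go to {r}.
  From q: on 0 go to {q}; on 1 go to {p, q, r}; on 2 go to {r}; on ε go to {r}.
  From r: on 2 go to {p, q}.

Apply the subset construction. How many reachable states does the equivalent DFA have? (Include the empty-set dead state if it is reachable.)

3

Start state of the DFA: {p, r} (ε-closure of the NFA start).
{p, r} --0--> {p, q, r}  [new]
{p, r} --1--> ∅  [new]
{p, r} --2--> {p, q, r}  [seen]
{p, q, r} --0--> {p, q, r}  [seen]
{p, q, r} --1--> {p, q, r}  [seen]
{p, q, r} --2--> {p, q, r}  [seen]
∅ --0--> ∅  [seen]
∅ --1--> ∅  [seen]
∅ --2--> ∅  [seen]
Reachable DFA states: {p, r}, {p, q, r}, ∅.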